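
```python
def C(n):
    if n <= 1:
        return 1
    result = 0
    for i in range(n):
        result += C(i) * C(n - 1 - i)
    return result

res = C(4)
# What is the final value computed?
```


C(4)
= sum of C(i) * C(4-1-i) for i in 0..3
First compute sub-values bottom-up:
  C(0) = 1, C(1) = 1
  C(2) = 1*1 + 1*1 = 2
  C(3) = 1*2 + 1*1 + 2*1 = 5
Now C(4):
  C(0)*C(3) = 1*5 = 5
  C(1)*C(2) = 1*2 = 2
  C(2)*C(1) = 2*1 = 2
  C(3)*C(0) = 5*1 = 5
= 5 + 2 + 2 + 5
= 14


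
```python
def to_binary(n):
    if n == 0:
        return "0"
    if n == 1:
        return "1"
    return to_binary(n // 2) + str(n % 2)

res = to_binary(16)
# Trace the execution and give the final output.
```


to_binary(16)
= to_binary(8) + "0"
= to_binary(4) + "0" + "0"
= to_binary(2) + "0" + "0" + "0"
= to_binary(1) + "0" + "0" + "0" + "0"
= "1" + "0" + "0" + "0" + "0"
= "10000"


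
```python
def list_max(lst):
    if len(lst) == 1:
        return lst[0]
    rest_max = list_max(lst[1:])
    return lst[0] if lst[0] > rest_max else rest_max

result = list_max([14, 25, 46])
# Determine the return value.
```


list_max([14, 25, 46])
= compare 14 with list_max([25, 46])
= compare 25 with list_max([46])
Base: list_max([46]) = 46
compare 25 with 46: max = 46
compare 14 with 46: max = 46
= 46


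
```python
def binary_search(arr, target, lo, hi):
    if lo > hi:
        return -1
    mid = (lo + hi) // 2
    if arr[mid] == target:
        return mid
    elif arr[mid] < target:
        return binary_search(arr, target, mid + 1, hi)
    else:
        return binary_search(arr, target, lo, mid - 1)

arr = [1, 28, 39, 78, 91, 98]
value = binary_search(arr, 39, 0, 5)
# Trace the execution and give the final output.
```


binary_search(arr, 39, 0, 5)
lo=0, hi=5, mid=2, arr[mid]=39
arr[2] == 39, found at index 2
= 2


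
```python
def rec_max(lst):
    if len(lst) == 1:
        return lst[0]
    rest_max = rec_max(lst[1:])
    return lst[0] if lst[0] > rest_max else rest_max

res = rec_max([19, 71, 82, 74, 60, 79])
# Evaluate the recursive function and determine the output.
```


rec_max([19, 71, 82, 74, 60, 79])
= compare 19 with rec_max([71, 82, 74, 60, 79])
= compare 71 with rec_max([82, 74, 60, 79])
= compare 82 with rec_max([74, 60, 79])
= compare 74 with rec_max([60, 79])
= compare 60 with rec_max([79])
Base: rec_max([79]) = 79
compare 60 with 79: max = 79
compare 74 with 79: max = 79
compare 82 with 79: max = 82
compare 71 with 82: max = 82
compare 19 with 82: max = 82
= 82


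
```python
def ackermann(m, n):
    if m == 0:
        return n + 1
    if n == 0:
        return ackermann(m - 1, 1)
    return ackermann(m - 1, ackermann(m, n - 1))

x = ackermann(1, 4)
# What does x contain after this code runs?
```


ackermann(1, 4)
= ackermann(0, ackermann(1, 3))
First compute ackermann(1, 3) = 5
= ackermann(0, 5)
= 6


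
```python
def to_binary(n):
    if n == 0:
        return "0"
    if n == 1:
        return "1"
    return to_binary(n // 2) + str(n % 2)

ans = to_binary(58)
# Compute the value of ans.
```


to_binary(58)
= to_binary(29) + "0"
= to_binary(14) + "1" + "0"
= to_binary(7) + "0" + "1" + "0"
= to_binary(3) + "1" + "0" + "1" + "0"
= to_binary(1) + "1" + "1" + "0" + "1" + "0"
= "1" + "1" + "1" + "0" + "1" + "0"
= "111010"


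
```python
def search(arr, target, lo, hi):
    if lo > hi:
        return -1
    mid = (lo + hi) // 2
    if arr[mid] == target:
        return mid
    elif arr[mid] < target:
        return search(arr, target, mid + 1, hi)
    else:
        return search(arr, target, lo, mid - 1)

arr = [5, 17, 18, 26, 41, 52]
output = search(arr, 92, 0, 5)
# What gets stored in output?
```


search(arr, 92, 0, 5)
lo=0, hi=5, mid=2, arr[mid]=18
18 < 92, search right half
lo=3, hi=5, mid=4, arr[mid]=41
41 < 92, search right half
lo=5, hi=5, mid=5, arr[mid]=52
52 < 92, search right half
lo > hi, target not found, return -1
= -1


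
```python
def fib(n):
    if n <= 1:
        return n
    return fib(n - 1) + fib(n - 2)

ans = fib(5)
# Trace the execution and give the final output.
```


fib(5)
= fib(4) + fib(3)
= (fib(3) + fib(2)) + fib(3)
Computing bottom-up: fib(0)=0, fib(1)=1, fib(2)=1, fib(3)=2, fib(4)=3, fib(5)=5
= 5


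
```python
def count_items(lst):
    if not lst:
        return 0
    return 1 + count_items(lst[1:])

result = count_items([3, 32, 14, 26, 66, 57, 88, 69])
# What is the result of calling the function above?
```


count_items([3, 32, 14, 26, 66, 57, 88, 69])
= 1 + count_items([32, 14, 26, 66, 57, 88, 69])
= 1 + 1 + count_items([14, 26, 66, 57, 88, 69])
= 1 + 1 + 1 + count_items([26, 66, 57, 88, 69])
= 1 + 1 + 1 + 1 + count_items([66, 57, 88, 69])
= 1 + 1 + 1 + 1 + 1 + count_items([57, 88, 69])
= 1 + 1 + 1 + 1 + 1 + 1 + count_items([88, 69])
= 1 + 1 + 1 + 1 + 1 + 1 + 1 + count_items([69])
= 1 + 1 + 1 + 1 + 1 + 1 + 1 + 1 + count_items([])
= 1 + 1 + 1 + 1 + 1 + 1 + 1 + 1 + 0
= 8


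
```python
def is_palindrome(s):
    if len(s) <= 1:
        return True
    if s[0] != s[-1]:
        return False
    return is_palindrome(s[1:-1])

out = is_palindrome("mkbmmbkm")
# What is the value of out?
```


is_palindrome("mkbmmbkm")
"mkbmmbkm": s[0]='m' == s[-1]='m' -> is_palindrome("kbmmbk")
"kbmmbk": s[0]='k' == s[-1]='k' -> is_palindrome("bmmb")
"bmmb": s[0]='b' == s[-1]='b' -> is_palindrome("mm")
"mm": s[0]='m' == s[-1]='m' -> is_palindrome("")
"": len <= 1 -> True
= True


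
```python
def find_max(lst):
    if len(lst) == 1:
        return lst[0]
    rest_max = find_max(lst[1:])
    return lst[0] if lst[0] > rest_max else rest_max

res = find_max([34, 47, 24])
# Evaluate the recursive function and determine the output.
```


find_max([34, 47, 24])
= compare 34 with find_max([47, 24])
= compare 47 with find_max([24])
Base: find_max([24]) = 24
compare 47 with 24: max = 47
compare 34 with 47: max = 47
= 47


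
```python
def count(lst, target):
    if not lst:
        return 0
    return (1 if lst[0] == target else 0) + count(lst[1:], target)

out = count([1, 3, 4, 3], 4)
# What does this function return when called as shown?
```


count([1, 3, 4, 3], 4)
lst[0]=1 != 4: 0 + count([3, 4, 3], 4)
lst[0]=3 != 4: 0 + count([4, 3], 4)
lst[0]=4 == 4: 1 + count([3], 4)
lst[0]=3 != 4: 0 + count([], 4)
= 1


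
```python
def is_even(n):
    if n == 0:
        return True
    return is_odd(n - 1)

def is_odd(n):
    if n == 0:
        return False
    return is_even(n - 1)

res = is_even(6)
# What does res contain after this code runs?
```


is_even(6)
= is_odd(5)
= is_even(4)
= is_odd(3)
= is_even(2)
= is_odd(1)
= is_even(0)
n == 0: return True
= True


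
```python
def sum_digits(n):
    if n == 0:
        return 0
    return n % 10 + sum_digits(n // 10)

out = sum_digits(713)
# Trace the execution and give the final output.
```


sum_digits(713)
= 3 + sum_digits(71)
= 3 + 1 + sum_digits(7)
= 3 + 1 + 7 + sum_digits(0)
= 3 + 1 + 7 + 0
= 11


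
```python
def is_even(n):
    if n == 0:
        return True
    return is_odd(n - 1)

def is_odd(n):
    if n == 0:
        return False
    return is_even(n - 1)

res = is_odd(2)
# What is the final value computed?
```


is_odd(2)
= is_even(1)
= is_odd(0)
n == 0: return False
= False


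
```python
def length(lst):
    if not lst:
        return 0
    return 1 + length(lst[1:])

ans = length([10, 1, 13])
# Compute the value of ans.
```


length([10, 1, 13])
= 1 + length([1, 13])
= 1 + 1 + length([13])
= 1 + 1 + 1 + length([])
= 1 + 1 + 1 + 0
= 3


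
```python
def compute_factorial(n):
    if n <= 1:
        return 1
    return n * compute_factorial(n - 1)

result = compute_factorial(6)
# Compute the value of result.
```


compute_factorial(6)
= 6 * compute_factorial(5)
= 6 * 5 * compute_factorial(4)
= 6 * 5 * 4 * compute_factorial(3)
= 6 * 5 * 4 * 3 * compute_factorial(2)
= 6 * 5 * 4 * 3 * 2 * compute_factorial(1)
= 6 * 5 * 4 * 3 * 2 * 1
= 720


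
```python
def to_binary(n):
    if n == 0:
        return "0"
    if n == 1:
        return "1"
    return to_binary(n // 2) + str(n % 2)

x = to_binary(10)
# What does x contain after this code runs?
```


to_binary(10)
= to_binary(5) + "0"
= to_binary(2) + "1" + "0"
= to_binary(1) + "0" + "1" + "0"
= "1" + "0" + "1" + "0"
= "1010"


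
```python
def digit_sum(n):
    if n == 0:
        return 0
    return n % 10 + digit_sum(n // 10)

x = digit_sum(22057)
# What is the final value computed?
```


digit_sum(22057)
= 7 + digit_sum(2205)
= 7 + 5 + digit_sum(220)
= 7 + 5 + 0 + digit_sum(22)
= 7 + 5 + 0 + 2 + digit_sum(2)
= 7 + 5 + 0 + 2 + 2 + digit_sum(0)
= 7 + 5 + 0 + 2 + 2 + 0
= 16


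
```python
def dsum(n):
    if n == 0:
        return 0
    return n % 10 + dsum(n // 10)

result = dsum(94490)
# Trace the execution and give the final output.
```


dsum(94490)
= 0 + dsum(9449)
= 0 + 9 + dsum(944)
= 0 + 9 + 4 + dsum(94)
= 0 + 9 + 4 + 4 + dsum(9)
= 0 + 9 + 4 + 4 + 9 + dsum(0)
= 0 + 9 + 4 + 4 + 9 + 0
= 26


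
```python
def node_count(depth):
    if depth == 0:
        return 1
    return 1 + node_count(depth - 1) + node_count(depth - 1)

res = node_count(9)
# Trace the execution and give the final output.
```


node_count(9)
= 1 + node_count(8) + node_count(8)
= 1 + 2 * node_count(8)
node_count(k) = 2^(k+1) - 1
node_count(0) = 1
node_count(1) = 3
node_count(2) = 7
node_count(3) = 15
node_count(4) = 31
node_count(9) = 2^10 - 1 = 1023


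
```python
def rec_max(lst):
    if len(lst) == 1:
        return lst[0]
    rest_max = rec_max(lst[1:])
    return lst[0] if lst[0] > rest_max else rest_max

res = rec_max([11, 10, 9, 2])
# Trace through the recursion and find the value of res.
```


rec_max([11, 10, 9, 2])
= compare 11 with rec_max([10, 9, 2])
= compare 10 with rec_max([9, 2])
= compare 9 with rec_max([2])
Base: rec_max([2]) = 2
compare 9 with 2: max = 9
compare 10 with 9: max = 10
compare 11 with 10: max = 11
= 11


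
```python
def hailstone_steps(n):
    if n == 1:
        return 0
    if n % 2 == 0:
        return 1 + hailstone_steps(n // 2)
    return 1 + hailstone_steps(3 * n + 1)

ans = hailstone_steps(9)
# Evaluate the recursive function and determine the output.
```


hailstone_steps(9)
9 is odd -> 3*9+1 = 28 -> hailstone_steps(28)
28 is even -> hailstone_steps(14)
14 is even -> hailstone_steps(7)
7 is odd -> 3*7+1 = 22 -> hailstone_steps(22)
22 is even -> hailstone_steps(11)
11 is odd -> 3*11+1 = 34 -> hailstone_steps(34)
34 is even -> hailstone_steps(17)
17 is odd -> 3*17+1 = 52 -> hailstone_steps(52)
52 is even -> hailstone_steps(26)
26 is even -> hailstone_steps(13)
13 is odd -> 3*13+1 = 40 -> hailstone_steps(40)
40 is even -> hailstone_steps(20)
20 is even -> hailstone_steps(10)
10 is even -> hailstone_steps(5)
5 is odd -> 3*5+1 = 16 -> hailstone_steps(16)
16 is even -> hailstone_steps(8)
8 is even -> hailstone_steps(4)
4 is even -> hailstone_steps(2)
2 is even -> hailstone_steps(1)
Reached 1 after 19 steps
= 19


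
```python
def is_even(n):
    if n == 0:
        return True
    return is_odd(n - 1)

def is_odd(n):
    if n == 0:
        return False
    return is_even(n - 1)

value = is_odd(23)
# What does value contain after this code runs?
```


is_odd(23)
= is_even(22)
= is_odd(21)
= is_even(20)
= is_odd(19)
= is_even(18)
= is_odd(17)
= is_even(16)
= is_odd(15)
= is_even(14)
= is_odd(13)
= is_even(12)
= is_odd(11)
= is_even(10)
= is_odd(9)
= is_even(8)
= is_odd(7)
= is_even(6)
= is_odd(5)
= is_even(4)
= is_odd(3)
= is_even(2)
= is_odd(1)
= is_even(0)
n == 0: return True
= True


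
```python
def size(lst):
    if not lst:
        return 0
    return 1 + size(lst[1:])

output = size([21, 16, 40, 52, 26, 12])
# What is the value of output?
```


size([21, 16, 40, 52, 26, 12])
= 1 + size([16, 40, 52, 26, 12])
= 1 + 1 + size([40, 52, 26, 12])
= 1 + 1 + 1 + size([52, 26, 12])
= 1 + 1 + 1 + 1 + size([26, 12])
= 1 + 1 + 1 + 1 + 1 + size([12])
= 1 + 1 + 1 + 1 + 1 + 1 + size([])
= 1 + 1 + 1 + 1 + 1 + 1 + 0
= 6


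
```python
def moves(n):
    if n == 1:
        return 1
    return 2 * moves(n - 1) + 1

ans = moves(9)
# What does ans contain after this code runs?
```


moves(9)
= 2 * moves(8) + 1
= 2 * (2 * moves(7) + 1) + 1
= 2 * (2 * (2 * moves(6) + 1) + 1) + 1
= 2 * (2 * (2 * (2 * moves(5) + 1) + 1) + 1) + 1
= 2 * (2 * (2 * (2 * (2 * moves(4) + 1) + 1) + 1) + 1) + 1
= 2 * (2 * (2 * (2 * (2 * (2 * moves(3) + 1) + 1) + 1) + 1) + 1) + 1
= 2 * (2 * (2 * (2 * (2 * (2 * (2 * moves(2) + 1) + 1) + 1) + 1) + 1) + 1) + 1
= 2 * (2 * (2 * (2 * (2 * (2 * (2 * (2 * moves(1) + 1) + 1) + 1) + 1) + 1) + 1) + 1) + 1
Now compute bottom-up:
moves(1) = 1
moves(2) = 2 * 1 + 1 = 3
moves(3) = 2 * 3 + 1 = 7
moves(4) = 2 * 7 + 1 = 15
moves(5) = 2 * 15 + 1 = 31
moves(6) = 2 * 31 + 1 = 63
moves(7) = 2 * 63 + 1 = 127
moves(8) = 2 * 127 + 1 = 255
moves(9) = 2 * 255 + 1 = 511
= 511


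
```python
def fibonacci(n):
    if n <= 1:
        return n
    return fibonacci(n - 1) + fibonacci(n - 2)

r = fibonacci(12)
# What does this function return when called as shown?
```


fibonacci(12)
= fibonacci(11) + fibonacci(10)
= (fibonacci(10) + fibonacci(9)) + fibonacci(10)
Computing bottom-up: fibonacci(0)=0, fibonacci(1)=1, fibonacci(2)=1, fibonacci(3)=2, fibonacci(4)=3, fibonacci(5)=5, fibonacci(6)=8, fibonacci(7)=13, fibonacci(8)=21, fibonacci(9)=34, fibonacci(10)=55, fibonacci(11)=89, fibonacci(12)=144
= 144


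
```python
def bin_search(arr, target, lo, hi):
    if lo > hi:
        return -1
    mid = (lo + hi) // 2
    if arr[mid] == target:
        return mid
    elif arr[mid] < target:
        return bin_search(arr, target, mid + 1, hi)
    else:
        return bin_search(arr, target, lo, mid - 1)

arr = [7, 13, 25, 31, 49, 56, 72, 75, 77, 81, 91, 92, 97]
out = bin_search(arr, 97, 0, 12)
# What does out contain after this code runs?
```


bin_search(arr, 97, 0, 12)
lo=0, hi=12, mid=6, arr[mid]=72
72 < 97, search right half
lo=7, hi=12, mid=9, arr[mid]=81
81 < 97, search right half
lo=10, hi=12, mid=11, arr[mid]=92
92 < 97, search right half
lo=12, hi=12, mid=12, arr[mid]=97
arr[12] == 97, found at index 12
= 12


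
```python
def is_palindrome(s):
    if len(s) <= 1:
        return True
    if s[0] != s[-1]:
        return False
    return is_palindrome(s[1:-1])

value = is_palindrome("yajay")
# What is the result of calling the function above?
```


is_palindrome("yajay")
"yajay": s[0]='y' == s[-1]='y' -> is_palindrome("aja")
"aja": s[0]='a' == s[-1]='a' -> is_palindrome("j")
"j": len <= 1 -> True
= True


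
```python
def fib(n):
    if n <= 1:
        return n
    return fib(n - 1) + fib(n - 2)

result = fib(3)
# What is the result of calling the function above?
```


fib(3)
= fib(2) + fib(1)
Computing bottom-up: fib(0)=0, fib(1)=1, fib(2)=1, fib(3)=2
= 2


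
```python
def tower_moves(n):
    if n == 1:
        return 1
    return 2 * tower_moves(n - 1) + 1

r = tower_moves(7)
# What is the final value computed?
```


tower_moves(7)
= 2 * tower_moves(6) + 1
= 2 * (2 * tower_moves(5) + 1) + 1
= 2 * (2 * (2 * tower_moves(4) + 1) + 1) + 1
= 2 * (2 * (2 * (2 * tower_moves(3) + 1) + 1) + 1) + 1
= 2 * (2 * (2 * (2 * (2 * tower_moves(2) + 1) + 1) + 1) + 1) + 1
= 2 * (2 * (2 * (2 * (2 * (2 * tower_moves(1) + 1) + 1) + 1) + 1) + 1) + 1
Now compute bottom-up:
tower_moves(1) = 1
tower_moves(2) = 2 * 1 + 1 = 3
tower_moves(3) = 2 * 3 + 1 = 7
tower_moves(4) = 2 * 7 + 1 = 15
tower_moves(5) = 2 * 15 + 1 = 31
tower_moves(6) = 2 * 31 + 1 = 63
tower_moves(7) = 2 * 63 + 1 = 127
= 127


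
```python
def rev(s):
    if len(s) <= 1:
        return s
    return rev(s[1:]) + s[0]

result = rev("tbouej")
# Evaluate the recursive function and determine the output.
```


rev("tbouej")
= rev("bouej") + "t"
= rev("ouej") + "b" + "t"
= rev("uej") + "o" + "b" + "t"
= rev("ej") + "u" + "o" + "b" + "t"
= rev("j") + "e" + "u" + "o" + "b" + "t"
= "j" + "e" + "u" + "o" + "b" + "t"
= "jeuobt"


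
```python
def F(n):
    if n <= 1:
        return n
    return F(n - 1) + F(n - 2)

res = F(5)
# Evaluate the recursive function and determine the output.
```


F(5)
= F(4) + F(3)
= (F(3) + F(2)) + F(3)
Computing bottom-up: F(0)=0, F(1)=1, F(2)=1, F(3)=2, F(4)=3, F(5)=5
= 5


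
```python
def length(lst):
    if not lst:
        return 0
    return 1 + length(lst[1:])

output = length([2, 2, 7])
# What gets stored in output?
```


length([2, 2, 7])
= 1 + length([2, 7])
= 1 + 1 + length([7])
= 1 + 1 + 1 + length([])
= 1 + 1 + 1 + 0
= 3


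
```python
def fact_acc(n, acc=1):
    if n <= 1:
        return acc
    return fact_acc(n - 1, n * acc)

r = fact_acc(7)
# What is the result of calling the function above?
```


fact_acc(7, 1)
= fact_acc(6, 7 * 1) = fact_acc(6, 7)
= fact_acc(5, 6 * 7) = fact_acc(5, 42)
= fact_acc(4, 5 * 42) = fact_acc(4, 210)
= fact_acc(3, 4 * 210) = fact_acc(3, 840)
= fact_acc(2, 3 * 840) = fact_acc(2, 2520)
= fact_acc(1, 2 * 2520) = fact_acc(1, 5040)
n <= 1, return acc = 5040


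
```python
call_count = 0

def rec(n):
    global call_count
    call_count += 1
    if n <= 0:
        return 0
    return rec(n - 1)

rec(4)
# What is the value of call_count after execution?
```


rec(4) calls rec(3) calls ... calls rec(0)
Total calls: 4 + 1 (for base case) = 5


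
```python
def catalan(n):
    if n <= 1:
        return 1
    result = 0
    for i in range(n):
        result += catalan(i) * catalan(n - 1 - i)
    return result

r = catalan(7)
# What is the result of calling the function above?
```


catalan(7)
= sum of catalan(i) * catalan(7-1-i) for i in 0..6
First compute sub-values bottom-up:
  catalan(0) = 1, catalan(1) = 1
  catalan(2) = 1*1 + 1*1 = 2
  catalan(3) = 1*2 + 1*1 + 2*1 = 5
  catalan(4) = 1*5 + 1*2 + 2*1 + 5*1 = 14
  catalan(5) = 1*14 + 1*5 + 2*2 + 5*1 + 14*1 = 42
  catalan(6) = 1*42 + 1*14 + 2*5 + 5*2 + 14*1 + 42*1 = 132
Now catalan(7):
  catalan(0)*catalan(6) = 1*132 = 132
  catalan(1)*catalan(5) = 1*42 = 42
  catalan(2)*catalan(4) = 2*14 = 28
  catalan(3)*catalan(3) = 5*5 = 25
  catalan(4)*catalan(2) = 14*2 = 28
  catalan(5)*catalan(1) = 42*1 = 42
  catalan(6)*catalan(0) = 132*1 = 132
= 132 + 42 + 28 + 25 + 28 + 42 + 132
= 429


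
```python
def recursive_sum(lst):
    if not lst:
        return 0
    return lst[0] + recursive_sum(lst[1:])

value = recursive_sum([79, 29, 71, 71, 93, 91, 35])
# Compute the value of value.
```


recursive_sum([79, 29, 71, 71, 93, 91, 35])
= 79 + recursive_sum([29, 71, 71, 93, 91, 35])
= 79 + 29 + recursive_sum([71, 71, 93, 91, 35])
= 79 + 29 + 71 + recursive_sum([71, 93, 91, 35])
= 79 + 29 + 71 + 71 + recursive_sum([93, 91, 35])
= 79 + 29 + 71 + 71 + 93 + recursive_sum([91, 35])
= 79 + 29 + 71 + 71 + 93 + 91 + recursive_sum([35])
= 79 + 29 + 71 + 71 + 93 + 91 + 35 + recursive_sum([])
= 79 + 29 + 71 + 71 + 93 + 91 + 35 + 0
= 469


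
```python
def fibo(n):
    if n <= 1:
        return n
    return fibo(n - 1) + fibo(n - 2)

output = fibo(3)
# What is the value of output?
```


fibo(3)
= fibo(2) + fibo(1)
Computing bottom-up: fibo(0)=0, fibo(1)=1, fibo(2)=1, fibo(3)=2
= 2


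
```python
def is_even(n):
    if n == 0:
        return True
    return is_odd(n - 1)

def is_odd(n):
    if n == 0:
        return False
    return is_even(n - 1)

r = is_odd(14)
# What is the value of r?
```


is_odd(14)
= is_even(13)
= is_odd(12)
= is_even(11)
= is_odd(10)
= is_even(9)
= is_odd(8)
= is_even(7)
= is_odd(6)
= is_even(5)
= is_odd(4)
= is_even(3)
= is_odd(2)
= is_even(1)
= is_odd(0)
n == 0: return False
= False


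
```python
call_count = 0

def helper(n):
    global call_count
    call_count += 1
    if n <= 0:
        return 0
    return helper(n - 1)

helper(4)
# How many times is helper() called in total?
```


helper(4) calls helper(3) calls ... calls helper(0)
Total calls: 4 + 1 (for base case) = 5


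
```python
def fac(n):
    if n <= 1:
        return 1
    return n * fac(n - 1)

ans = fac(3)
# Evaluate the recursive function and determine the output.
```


fac(3)
= 3 * fac(2)
= 3 * 2 * fac(1)
= 3 * 2 * 1
= 6


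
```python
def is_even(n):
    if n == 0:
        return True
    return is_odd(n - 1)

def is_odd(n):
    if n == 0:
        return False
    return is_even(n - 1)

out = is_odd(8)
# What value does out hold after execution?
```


is_odd(8)
= is_even(7)
= is_odd(6)
= is_even(5)
= is_odd(4)
= is_even(3)
= is_odd(2)
= is_even(1)
= is_odd(0)
n == 0: return False
= False


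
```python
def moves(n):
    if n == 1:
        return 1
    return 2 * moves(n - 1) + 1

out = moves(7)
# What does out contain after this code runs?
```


moves(7)
= 2 * moves(6) + 1
= 2 * (2 * moves(5) + 1) + 1
= 2 * (2 * (2 * moves(4) + 1) + 1) + 1
= 2 * (2 * (2 * (2 * moves(3) + 1) + 1) + 1) + 1
= 2 * (2 * (2 * (2 * (2 * moves(2) + 1) + 1) + 1) + 1) + 1
= 2 * (2 * (2 * (2 * (2 * (2 * moves(1) + 1) + 1) + 1) + 1) + 1) + 1
Now compute bottom-up:
moves(1) = 1
moves(2) = 2 * 1 + 1 = 3
moves(3) = 2 * 3 + 1 = 7
moves(4) = 2 * 7 + 1 = 15
moves(5) = 2 * 15 + 1 = 31
moves(6) = 2 * 31 + 1 = 63
moves(7) = 2 * 63 + 1 = 127
= 127


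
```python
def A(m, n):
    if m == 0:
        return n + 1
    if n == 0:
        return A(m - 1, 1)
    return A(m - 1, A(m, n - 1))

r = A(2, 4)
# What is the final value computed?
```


A(2, 4)
= A(1, A(2, 3))
First compute A(2, 3) = 9
= A(1, 9)
= 11


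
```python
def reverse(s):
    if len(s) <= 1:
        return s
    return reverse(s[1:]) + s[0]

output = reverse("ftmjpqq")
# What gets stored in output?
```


reverse("ftmjpqq")
= reverse("tmjpqq") + "f"
= reverse("mjpqq") + "t" + "f"
= reverse("jpqq") + "m" + "t" + "f"
= reverse("pqq") + "j" + "m" + "t" + "f"
= reverse("qq") + "p" + "j" + "m" + "t" + "f"
= reverse("q") + "q" + "p" + "j" + "m" + "t" + "f"
= "q" + "q" + "p" + "j" + "m" + "t" + "f"
= "qqpjmtf"


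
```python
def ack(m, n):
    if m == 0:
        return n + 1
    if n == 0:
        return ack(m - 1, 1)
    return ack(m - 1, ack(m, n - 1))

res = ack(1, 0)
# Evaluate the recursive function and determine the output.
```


ack(1, 0)
n == 0: return ack(0, 1)
= ack(0, 1) = 2
= 2


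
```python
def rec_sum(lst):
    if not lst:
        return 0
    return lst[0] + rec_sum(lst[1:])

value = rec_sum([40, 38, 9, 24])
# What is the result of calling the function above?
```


rec_sum([40, 38, 9, 24])
= 40 + rec_sum([38, 9, 24])
= 40 + 38 + rec_sum([9, 24])
= 40 + 38 + 9 + rec_sum([24])
= 40 + 38 + 9 + 24 + rec_sum([])
= 40 + 38 + 9 + 24 + 0
= 111


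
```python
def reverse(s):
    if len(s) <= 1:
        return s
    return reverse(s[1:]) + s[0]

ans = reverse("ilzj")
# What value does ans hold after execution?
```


reverse("ilzj")
= reverse("lzj") + "i"
= reverse("zj") + "l" + "i"
= reverse("j") + "z" + "l" + "i"
= "j" + "z" + "l" + "i"
= "jzli"


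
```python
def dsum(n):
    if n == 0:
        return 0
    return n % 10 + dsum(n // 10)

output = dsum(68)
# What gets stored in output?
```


dsum(68)
= 8 + dsum(6)
= 8 + 6 + dsum(0)
= 8 + 6 + 0
= 14


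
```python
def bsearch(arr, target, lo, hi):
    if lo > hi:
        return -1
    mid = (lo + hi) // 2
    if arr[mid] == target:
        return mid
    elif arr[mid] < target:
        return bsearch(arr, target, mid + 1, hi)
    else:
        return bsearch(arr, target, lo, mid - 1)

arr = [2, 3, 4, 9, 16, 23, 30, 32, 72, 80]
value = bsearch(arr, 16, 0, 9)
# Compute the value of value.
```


bsearch(arr, 16, 0, 9)
lo=0, hi=9, mid=4, arr[mid]=16
arr[4] == 16, found at index 4
= 4


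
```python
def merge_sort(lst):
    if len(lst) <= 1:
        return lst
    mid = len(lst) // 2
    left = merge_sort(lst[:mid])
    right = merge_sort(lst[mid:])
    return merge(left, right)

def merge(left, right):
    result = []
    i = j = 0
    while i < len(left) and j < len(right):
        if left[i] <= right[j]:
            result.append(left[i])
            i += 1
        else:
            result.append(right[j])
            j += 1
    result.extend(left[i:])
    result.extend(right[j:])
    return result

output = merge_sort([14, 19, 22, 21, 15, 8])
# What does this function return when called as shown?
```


merge_sort([14, 19, 22, 21, 15, 8])
Split into [14, 19, 22] and [21, 15, 8]
Left sorted: [14, 19, 22]
Right sorted: [8, 15, 21]
Merge [14, 19, 22] and [8, 15, 21]
= [8, 14, 15, 19, 21, 22]


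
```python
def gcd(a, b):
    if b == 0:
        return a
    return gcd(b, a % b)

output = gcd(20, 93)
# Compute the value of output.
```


gcd(20, 93)
= gcd(93, 20 % 93) = gcd(93, 20)
= gcd(20, 93 % 20) = gcd(20, 13)
= gcd(13, 20 % 13) = gcd(13, 7)
= gcd(7, 13 % 7) = gcd(7, 6)
= gcd(6, 7 % 6) = gcd(6, 1)
= gcd(1, 6 % 1) = gcd(1, 0)
b == 0, return a = 1


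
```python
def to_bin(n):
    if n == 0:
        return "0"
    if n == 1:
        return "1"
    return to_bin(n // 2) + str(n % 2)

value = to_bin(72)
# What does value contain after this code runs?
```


to_bin(72)
= to_bin(36) + "0"
= to_bin(18) + "0" + "0"
= to_bin(9) + "0" + "0" + "0"
= to_bin(4) + "1" + "0" + "0" + "0"
= to_bin(2) + "0" + "1" + "0" + "0" + "0"
= to_bin(1) + "0" + "0" + "1" + "0" + "0" + "0"
= "1" + "0" + "0" + "1" + "0" + "0" + "0"
= "1001000"


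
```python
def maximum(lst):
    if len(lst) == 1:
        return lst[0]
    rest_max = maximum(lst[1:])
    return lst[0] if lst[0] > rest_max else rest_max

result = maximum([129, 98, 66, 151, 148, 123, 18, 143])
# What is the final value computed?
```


maximum([129, 98, 66, 151, 148, 123, 18, 143])
= compare 129 with maximum([98, 66, 151, 148, 123, 18, 143])
= compare 98 with maximum([66, 151, 148, 123, 18, 143])
= compare 66 with maximum([151, 148, 123, 18, 143])
= compare 151 with maximum([148, 123, 18, 143])
= compare 148 with maximum([123, 18, 143])
= compare 123 with maximum([18, 143])
= compare 18 with maximum([143])
Base: maximum([143]) = 143
compare 18 with 143: max = 143
compare 123 with 143: max = 143
compare 148 with 143: max = 148
compare 151 with 148: max = 151
compare 66 with 151: max = 151
compare 98 with 151: max = 151
compare 129 with 151: max = 151
= 151


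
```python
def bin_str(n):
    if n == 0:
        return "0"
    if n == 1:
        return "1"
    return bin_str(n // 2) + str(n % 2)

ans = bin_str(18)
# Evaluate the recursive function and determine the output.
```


bin_str(18)
= bin_str(9) + "0"
= bin_str(4) + "1" + "0"
= bin_str(2) + "0" + "1" + "0"
= bin_str(1) + "0" + "0" + "1" + "0"
= "1" + "0" + "0" + "1" + "0"
= "10010"


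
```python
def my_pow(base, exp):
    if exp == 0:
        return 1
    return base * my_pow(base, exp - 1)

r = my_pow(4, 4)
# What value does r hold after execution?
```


my_pow(4, 4)
= 4 * my_pow(4, 3)
= 4 * 4 * my_pow(4, 2)
= 4 * 4 * 4 * my_pow(4, 1)
= 4 * 4 * 4 * 4 * my_pow(4, 0)
= 4 * 4 * 4 * 4 * 1
= 256


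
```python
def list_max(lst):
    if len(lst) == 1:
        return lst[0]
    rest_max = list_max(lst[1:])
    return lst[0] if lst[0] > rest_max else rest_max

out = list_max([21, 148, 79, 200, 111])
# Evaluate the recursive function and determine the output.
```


list_max([21, 148, 79, 200, 111])
= compare 21 with list_max([148, 79, 200, 111])
= compare 148 with list_max([79, 200, 111])
= compare 79 with list_max([200, 111])
= compare 200 with list_max([111])
Base: list_max([111]) = 111
compare 200 with 111: max = 200
compare 79 with 200: max = 200
compare 148 with 200: max = 200
compare 21 with 200: max = 200
= 200


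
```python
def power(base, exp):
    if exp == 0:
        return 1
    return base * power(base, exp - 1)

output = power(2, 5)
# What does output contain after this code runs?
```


power(2, 5)
= 2 * power(2, 4)
= 2 * 2 * power(2, 3)
= 2 * 2 * 2 * power(2, 2)
= 2 * 2 * 2 * 2 * power(2, 1)
= 2 * 2 * 2 * 2 * 2 * power(2, 0)
= 2 * 2 * 2 * 2 * 2 * 1
= 32


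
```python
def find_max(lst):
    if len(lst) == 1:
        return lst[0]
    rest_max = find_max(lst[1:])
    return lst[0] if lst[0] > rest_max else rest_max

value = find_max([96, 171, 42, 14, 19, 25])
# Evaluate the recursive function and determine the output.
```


find_max([96, 171, 42, 14, 19, 25])
= compare 96 with find_max([171, 42, 14, 19, 25])
= compare 171 with find_max([42, 14, 19, 25])
= compare 42 with find_max([14, 19, 25])
= compare 14 with find_max([19, 25])
= compare 19 with find_max([25])
Base: find_max([25]) = 25
compare 19 with 25: max = 25
compare 14 with 25: max = 25
compare 42 with 25: max = 42
compare 171 with 42: max = 171
compare 96 with 171: max = 171
= 171


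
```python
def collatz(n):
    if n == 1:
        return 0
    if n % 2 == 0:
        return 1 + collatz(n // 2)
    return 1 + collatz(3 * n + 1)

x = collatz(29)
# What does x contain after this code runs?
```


collatz(29)
29 is odd -> 3*29+1 = 88 -> collatz(88)
88 is even -> collatz(44)
44 is even -> collatz(22)
22 is even -> collatz(11)
11 is odd -> 3*11+1 = 34 -> collatz(34)
34 is even -> collatz(17)
17 is odd -> 3*17+1 = 52 -> collatz(52)
52 is even -> collatz(26)
26 is even -> collatz(13)
13 is odd -> 3*13+1 = 40 -> collatz(40)
40 is even -> collatz(20)
20 is even -> collatz(10)
10 is even -> collatz(5)
5 is odd -> 3*5+1 = 16 -> collatz(16)
16 is even -> collatz(8)
8 is even -> collatz(4)
4 is even -> collatz(2)
2 is even -> collatz(1)
Reached 1 after 18 steps
= 18


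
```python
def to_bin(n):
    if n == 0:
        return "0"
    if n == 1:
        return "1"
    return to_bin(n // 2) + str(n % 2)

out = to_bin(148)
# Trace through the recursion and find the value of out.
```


to_bin(148)
= to_bin(74) + "0"
= to_bin(37) + "0" + "0"
= to_bin(18) + "1" + "0" + "0"
= to_bin(9) + "0" + "1" + "0" + "0"
= to_bin(4) + "1" + "0" + "1" + "0" + "0"
= to_bin(2) + "0" + "1" + "0" + "1" + "0" + "0"
= to_bin(1) + "0" + "0" + "1" + "0" + "1" + "0" + "0"
= "1" + "0" + "0" + "1" + "0" + "1" + "0" + "0"
= "10010100"


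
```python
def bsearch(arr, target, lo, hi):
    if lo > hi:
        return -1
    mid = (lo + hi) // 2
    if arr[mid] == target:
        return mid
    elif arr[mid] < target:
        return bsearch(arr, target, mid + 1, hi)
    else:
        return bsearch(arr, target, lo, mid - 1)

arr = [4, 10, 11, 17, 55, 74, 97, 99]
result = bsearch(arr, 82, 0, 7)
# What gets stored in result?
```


bsearch(arr, 82, 0, 7)
lo=0, hi=7, mid=3, arr[mid]=17
17 < 82, search right half
lo=4, hi=7, mid=5, arr[mid]=74
74 < 82, search right half
lo=6, hi=7, mid=6, arr[mid]=97
97 > 82, search left half
lo > hi, target not found, return -1
= -1


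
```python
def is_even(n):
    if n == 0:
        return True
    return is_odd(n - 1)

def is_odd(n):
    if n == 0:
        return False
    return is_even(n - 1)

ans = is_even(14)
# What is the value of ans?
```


is_even(14)
= is_odd(13)
= is_even(12)
= is_odd(11)
= is_even(10)
= is_odd(9)
= is_even(8)
= is_odd(7)
= is_even(6)
= is_odd(5)
= is_even(4)
= is_odd(3)
= is_even(2)
= is_odd(1)
= is_even(0)
n == 0: return True
= True


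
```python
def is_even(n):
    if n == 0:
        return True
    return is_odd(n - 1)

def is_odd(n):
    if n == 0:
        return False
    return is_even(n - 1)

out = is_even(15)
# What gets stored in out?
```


is_even(15)
= is_odd(14)
= is_even(13)
= is_odd(12)
= is_even(11)
= is_odd(10)
= is_even(9)
= is_odd(8)
= is_even(7)
= is_odd(6)
= is_even(5)
= is_odd(4)
= is_even(3)
= is_odd(2)
= is_even(1)
= is_odd(0)
n == 0: return False
= False


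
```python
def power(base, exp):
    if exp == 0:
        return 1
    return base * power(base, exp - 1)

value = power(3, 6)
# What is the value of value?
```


power(3, 6)
= 3 * power(3, 5)
= 3 * 3 * power(3, 4)
= 3 * 3 * 3 * power(3, 3)
= 3 * 3 * 3 * 3 * power(3, 2)
= 3 * 3 * 3 * 3 * 3 * power(3, 1)
= 3 * 3 * 3 * 3 * 3 * 3 * power(3, 0)
= 3 * 3 * 3 * 3 * 3 * 3 * 1
= 729


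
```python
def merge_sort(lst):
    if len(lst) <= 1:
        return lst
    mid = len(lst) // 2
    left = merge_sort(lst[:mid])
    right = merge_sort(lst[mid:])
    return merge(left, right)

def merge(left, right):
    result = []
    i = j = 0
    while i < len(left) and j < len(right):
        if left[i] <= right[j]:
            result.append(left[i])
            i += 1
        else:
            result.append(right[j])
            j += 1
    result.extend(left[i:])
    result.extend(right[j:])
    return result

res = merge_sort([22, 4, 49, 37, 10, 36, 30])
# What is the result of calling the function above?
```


merge_sort([22, 4, 49, 37, 10, 36, 30])
Split into [22, 4, 49] and [37, 10, 36, 30]
Left sorted: [4, 22, 49]
Right sorted: [10, 30, 36, 37]
Merge [4, 22, 49] and [10, 30, 36, 37]
= [4, 10, 22, 30, 36, 37, 49]


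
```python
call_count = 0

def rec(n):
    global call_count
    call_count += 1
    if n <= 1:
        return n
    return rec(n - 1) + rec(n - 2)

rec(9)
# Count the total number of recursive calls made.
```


rec(9) calls rec(8) and rec(7); each non-base call branches into two more.
Let C(k) = total number of calls made by rec(k), including the call to rec(k) itself.
Base cases: C(0) = 1, C(1) = 1
Recurrence: C(k) = 1 + C(k-1) + C(k-2)
  C(2) = 1 + C(1) + C(0) = 1 + 1 + 1 = 3
  C(3) = 1 + C(2) + C(1) = 1 + 3 + 1 = 5
  C(4) = 1 + C(3) + C(2) = 1 + 5 + 3 = 9
  C(5) = 1 + C(4) + C(3) = 1 + 9 + 5 = 15
  C(6) = 1 + C(5) + C(4) = 1 + 15 + 9 = 25
  C(7) = 1 + C(6) + C(5) = 1 + 25 + 15 = 41
  C(8) = 1 + C(7) + C(6) = 1 + 41 + 25 = 67
  C(9) = 1 + C(8) + C(7) = 1 + 67 + 41 = 109
Total calls = C(9) = 109


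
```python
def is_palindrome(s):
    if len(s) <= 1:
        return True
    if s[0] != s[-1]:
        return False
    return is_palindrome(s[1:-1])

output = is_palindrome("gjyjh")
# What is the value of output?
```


is_palindrome("gjyjh")
"gjyjh": s[0]='g' != s[-1]='h' -> False
= False


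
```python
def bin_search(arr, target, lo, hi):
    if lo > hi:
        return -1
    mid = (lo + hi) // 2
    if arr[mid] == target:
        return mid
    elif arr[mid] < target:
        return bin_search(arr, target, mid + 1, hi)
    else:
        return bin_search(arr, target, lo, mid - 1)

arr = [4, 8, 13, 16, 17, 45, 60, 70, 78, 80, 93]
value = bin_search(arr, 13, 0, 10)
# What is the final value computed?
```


bin_search(arr, 13, 0, 10)
lo=0, hi=10, mid=5, arr[mid]=45
45 > 13, search left half
lo=0, hi=4, mid=2, arr[mid]=13
arr[2] == 13, found at index 2
= 2


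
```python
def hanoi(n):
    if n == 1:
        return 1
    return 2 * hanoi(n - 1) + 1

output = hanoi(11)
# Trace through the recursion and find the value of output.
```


hanoi(11)
= 2 * hanoi(10) + 1
= 2 * (2 * hanoi(9) + 1) + 1
= 2 * (2 * (2 * hanoi(8) + 1) + 1) + 1
= 2 * (2 * (2 * (2 * hanoi(7) + 1) + 1) + 1) + 1
= 2 * (2 * (2 * (2 * (2 * hanoi(6) + 1) + 1) + 1) + 1) + 1
= 2 * (2 * (2 * (2 * (2 * (2 * hanoi(5) + 1) + 1) + 1) + 1) + 1) + 1
= 2 * (2 * (2 * (2 * (2 * (2 * (2 * hanoi(4) + 1) + 1) + 1) + 1) + 1) + 1) + 1
= 2 * (2 * (2 * (2 * (2 * (2 * (2 * (2 * hanoi(3) + 1) + 1) + 1) + 1) + 1) + 1) + 1) + 1
= 2 * (2 * (2 * (2 * (2 * (2 * (2 * (2 * (2 * hanoi(2) + 1) + 1) + 1) + 1) + 1) + 1) + 1) + 1) + 1
= 2 * (2 * (2 * (2 * (2 * (2 * (2 * (2 * (2 * (2 * hanoi(1) + 1) + 1) + 1) + 1) + 1) + 1) + 1) + 1) + 1) + 1
Now compute bottom-up:
hanoi(1) = 1
hanoi(2) = 2 * 1 + 1 = 3
hanoi(3) = 2 * 3 + 1 = 7
hanoi(4) = 2 * 7 + 1 = 15
hanoi(5) = 2 * 15 + 1 = 31
hanoi(6) = 2 * 31 + 1 = 63
hanoi(7) = 2 * 63 + 1 = 127
hanoi(8) = 2 * 127 + 1 = 255
hanoi(9) = 2 * 255 + 1 = 511
hanoi(10) = 2 * 511 + 1 = 1023
hanoi(11) = 2 * 1023 + 1 = 2047
= 2047


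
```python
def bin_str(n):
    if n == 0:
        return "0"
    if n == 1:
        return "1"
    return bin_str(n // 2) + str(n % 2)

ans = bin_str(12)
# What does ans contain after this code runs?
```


bin_str(12)
= bin_str(6) + "0"
= bin_str(3) + "0" + "0"
= bin_str(1) + "1" + "0" + "0"
= "1" + "1" + "0" + "0"
= "1100"


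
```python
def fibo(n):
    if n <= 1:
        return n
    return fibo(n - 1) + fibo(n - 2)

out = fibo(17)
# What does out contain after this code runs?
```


fibo(17)
= fibo(16) + fibo(15)
= (fibo(15) + fibo(14)) + fibo(15)
Computing bottom-up: fibo(0)=0, fibo(1)=1, fibo(2)=1, fibo(3)=2, fibo(4)=3, fibo(5)=5, fibo(6)=8, fibo(7)=13, fibo(8)=21, fibo(9)=34, fibo(10)=55, fibo(11)=89, fibo(12)=144, fibo(13)=233, fibo(14)=377, fibo(15)=610, fibo(16)=987, fibo(17)=1597
= 1597


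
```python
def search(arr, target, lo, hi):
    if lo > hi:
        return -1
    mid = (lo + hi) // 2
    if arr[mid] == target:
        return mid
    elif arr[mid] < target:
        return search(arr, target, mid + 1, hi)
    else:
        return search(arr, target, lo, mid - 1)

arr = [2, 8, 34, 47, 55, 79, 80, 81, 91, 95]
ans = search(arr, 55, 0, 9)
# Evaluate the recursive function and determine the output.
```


search(arr, 55, 0, 9)
lo=0, hi=9, mid=4, arr[mid]=55
arr[4] == 55, found at index 4
= 4


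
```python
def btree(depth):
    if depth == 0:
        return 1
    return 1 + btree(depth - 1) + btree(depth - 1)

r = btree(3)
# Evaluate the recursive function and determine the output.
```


btree(3)
= 1 + btree(2) + btree(2)
= 1 + 2 * btree(2)
btree(k) = 2^(k+1) - 1
btree(0) = 1
btree(1) = 3
btree(2) = 7
btree(3) = 15
btree(3) = 2^4 - 1 = 15


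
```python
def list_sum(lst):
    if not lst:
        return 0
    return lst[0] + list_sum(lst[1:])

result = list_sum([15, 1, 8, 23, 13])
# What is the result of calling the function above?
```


list_sum([15, 1, 8, 23, 13])
= 15 + list_sum([1, 8, 23, 13])
= 15 + 1 + list_sum([8, 23, 13])
= 15 + 1 + 8 + list_sum([23, 13])
= 15 + 1 + 8 + 23 + list_sum([13])
= 15 + 1 + 8 + 23 + 13 + list_sum([])
= 15 + 1 + 8 + 23 + 13 + 0
= 60


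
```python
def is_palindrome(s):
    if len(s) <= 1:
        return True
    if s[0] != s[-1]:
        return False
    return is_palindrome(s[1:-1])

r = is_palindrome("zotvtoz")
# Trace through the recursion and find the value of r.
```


is_palindrome("zotvtoz")
"zotvtoz": s[0]='z' == s[-1]='z' -> is_palindrome("otvto")
"otvto": s[0]='o' == s[-1]='o' -> is_palindrome("tvt")
"tvt": s[0]='t' == s[-1]='t' -> is_palindrome("v")
"v": len <= 1 -> True
= True


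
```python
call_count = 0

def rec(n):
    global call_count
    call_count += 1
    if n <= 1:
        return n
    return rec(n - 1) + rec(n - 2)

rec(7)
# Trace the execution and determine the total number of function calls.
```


rec(7) calls rec(6) and rec(5); each non-base call branches into two more.
Let C(k) = total number of calls made by rec(k), including the call to rec(k) itself.
Base cases: C(0) = 1, C(1) = 1
Recurrence: C(k) = 1 + C(k-1) + C(k-2)
  C(2) = 1 + C(1) + C(0) = 1 + 1 + 1 = 3
  C(3) = 1 + C(2) + C(1) = 1 + 3 + 1 = 5
  C(4) = 1 + C(3) + C(2) = 1 + 5 + 3 = 9
  C(5) = 1 + C(4) + C(3) = 1 + 9 + 5 = 15
  C(6) = 1 + C(5) + C(4) = 1 + 15 + 9 = 25
  C(7) = 1 + C(6) + C(5) = 1 + 25 + 15 = 41
Total calls = C(7) = 41


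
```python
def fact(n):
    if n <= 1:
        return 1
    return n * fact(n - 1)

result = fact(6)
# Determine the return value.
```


fact(6)
= 6 * fact(5)
= 6 * 5 * fact(4)
= 6 * 5 * 4 * fact(3)
= 6 * 5 * 4 * 3 * fact(2)
= 6 * 5 * 4 * 3 * 2 * fact(1)
= 6 * 5 * 4 * 3 * 2 * 1
= 720


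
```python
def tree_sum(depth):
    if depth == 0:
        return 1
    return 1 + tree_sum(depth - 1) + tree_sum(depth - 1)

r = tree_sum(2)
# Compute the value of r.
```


tree_sum(2)
= 1 + tree_sum(1) + tree_sum(1)
= 1 + 2 * tree_sum(1)
tree_sum(k) = 2^(k+1) - 1
tree_sum(0) = 1
tree_sum(1) = 3
tree_sum(2) = 7
tree_sum(2) = 2^3 - 1 = 7


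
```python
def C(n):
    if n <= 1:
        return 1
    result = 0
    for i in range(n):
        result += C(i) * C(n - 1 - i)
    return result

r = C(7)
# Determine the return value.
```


C(7)
= sum of C(i) * C(7-1-i) for i in 0..6
First compute sub-values bottom-up:
  C(0) = 1, C(1) = 1
  C(2) = 1*1 + 1*1 = 2
  C(3) = 1*2 + 1*1 + 2*1 = 5
  C(4) = 1*5 + 1*2 + 2*1 + 5*1 = 14
  C(5) = 1*14 + 1*5 + 2*2 + 5*1 + 14*1 = 42
  C(6) = 1*42 + 1*14 + 2*5 + 5*2 + 14*1 + 42*1 = 132
Now C(7):
  C(0)*C(6) = 1*132 = 132
  C(1)*C(5) = 1*42 = 42
  C(2)*C(4) = 2*14 = 28
  C(3)*C(3) = 5*5 = 25
  C(4)*C(2) = 14*2 = 28
  C(5)*C(1) = 42*1 = 42
  C(6)*C(0) = 132*1 = 132
= 132 + 42 + 28 + 25 + 28 + 42 + 132
= 429


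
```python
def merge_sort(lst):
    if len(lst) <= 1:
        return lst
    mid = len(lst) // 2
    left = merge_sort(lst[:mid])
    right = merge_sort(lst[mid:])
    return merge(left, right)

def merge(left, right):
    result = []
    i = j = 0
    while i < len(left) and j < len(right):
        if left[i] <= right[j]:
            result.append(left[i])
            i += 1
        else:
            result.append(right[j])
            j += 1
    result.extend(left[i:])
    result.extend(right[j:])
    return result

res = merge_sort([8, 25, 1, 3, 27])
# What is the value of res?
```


merge_sort([8, 25, 1, 3, 27])
Split into [8, 25] and [1, 3, 27]
Left sorted: [8, 25]
Right sorted: [1, 3, 27]
Merge [8, 25] and [1, 3, 27]
= [1, 3, 8, 25, 27]
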